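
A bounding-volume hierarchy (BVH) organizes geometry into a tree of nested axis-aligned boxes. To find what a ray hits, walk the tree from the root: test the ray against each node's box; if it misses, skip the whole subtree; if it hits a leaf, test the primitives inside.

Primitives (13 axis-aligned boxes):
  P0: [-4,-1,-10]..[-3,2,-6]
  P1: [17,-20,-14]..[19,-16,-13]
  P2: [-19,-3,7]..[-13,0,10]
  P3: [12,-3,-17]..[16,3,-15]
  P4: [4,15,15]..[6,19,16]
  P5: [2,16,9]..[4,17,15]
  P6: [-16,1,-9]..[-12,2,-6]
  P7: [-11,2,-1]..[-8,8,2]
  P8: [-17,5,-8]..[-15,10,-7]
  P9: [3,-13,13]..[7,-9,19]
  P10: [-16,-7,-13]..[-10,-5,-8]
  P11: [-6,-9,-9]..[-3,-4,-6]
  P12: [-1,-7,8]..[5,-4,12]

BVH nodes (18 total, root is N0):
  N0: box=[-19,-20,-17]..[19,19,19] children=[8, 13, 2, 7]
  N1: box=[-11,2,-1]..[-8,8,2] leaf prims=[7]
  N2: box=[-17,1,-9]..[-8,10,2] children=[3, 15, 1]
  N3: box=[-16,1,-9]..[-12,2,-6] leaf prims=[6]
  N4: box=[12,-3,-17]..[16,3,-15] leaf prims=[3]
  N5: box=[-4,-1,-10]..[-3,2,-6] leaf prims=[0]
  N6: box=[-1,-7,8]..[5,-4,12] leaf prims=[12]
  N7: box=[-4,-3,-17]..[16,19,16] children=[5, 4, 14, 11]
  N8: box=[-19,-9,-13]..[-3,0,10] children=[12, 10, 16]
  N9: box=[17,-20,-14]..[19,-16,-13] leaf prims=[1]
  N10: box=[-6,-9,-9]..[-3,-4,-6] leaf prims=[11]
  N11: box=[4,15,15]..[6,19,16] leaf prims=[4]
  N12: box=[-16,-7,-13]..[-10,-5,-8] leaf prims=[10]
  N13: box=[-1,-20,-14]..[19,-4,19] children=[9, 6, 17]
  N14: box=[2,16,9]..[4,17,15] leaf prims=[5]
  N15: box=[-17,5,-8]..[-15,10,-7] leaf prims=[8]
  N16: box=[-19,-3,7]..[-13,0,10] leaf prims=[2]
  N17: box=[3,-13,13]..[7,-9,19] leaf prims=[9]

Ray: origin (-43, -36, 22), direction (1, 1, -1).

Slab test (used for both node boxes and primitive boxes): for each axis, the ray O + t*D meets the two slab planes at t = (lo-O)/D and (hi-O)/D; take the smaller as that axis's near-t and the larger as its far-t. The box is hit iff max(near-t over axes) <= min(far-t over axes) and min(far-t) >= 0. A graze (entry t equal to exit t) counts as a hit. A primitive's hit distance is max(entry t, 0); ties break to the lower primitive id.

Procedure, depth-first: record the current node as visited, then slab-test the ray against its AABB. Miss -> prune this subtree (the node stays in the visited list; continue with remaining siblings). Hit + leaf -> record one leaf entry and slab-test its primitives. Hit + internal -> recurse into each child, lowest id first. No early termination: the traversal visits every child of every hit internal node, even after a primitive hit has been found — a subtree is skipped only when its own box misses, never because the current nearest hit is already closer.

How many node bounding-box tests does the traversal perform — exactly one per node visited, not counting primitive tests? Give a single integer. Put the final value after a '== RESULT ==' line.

Trace the traversal:
N0 x:[24,62] y:[16,55] z:[3,39] -> hit [24,39], descend [2, 7, 8, 13]
  N2 x:[26,35] y:[37,46] z:[20,31] -> miss, prune
  N7 x:[39,59] y:[33,55] z:[6,39] -> hit [39,39], descend [4, 5, 11, 14]
    N4 x:[55,59] y:[33,39] z:[37,39] -> miss, prune
    N5 x:[39,40] y:[35,38] z:[28,32] -> miss, prune
    N11 x:[47,49] y:[51,55] z:[6,7] -> miss, prune
    N14 x:[45,47] y:[52,53] z:[7,13] -> miss, prune
  N8 x:[24,40] y:[27,36] z:[12,35] -> hit [27,35], descend [10, 12, 16]
    N10 x:[37,40] y:[27,32] z:[28,31] -> miss, prune
    N12 x:[27,33] y:[29,31] z:[30,35] -> hit [30,31] leaf, test {P10@t=30}
    N16 x:[24,30] y:[33,36] z:[12,15] -> miss, prune
  N13 x:[42,62] y:[16,32] z:[3,36] -> miss, prune

12 AABB tests over nodes [0, 2, 7, 4, 5, 11, 14, 8, 10, 12, 16, 13]; 1 leaf entered; closest P10.

== RESULT ==
12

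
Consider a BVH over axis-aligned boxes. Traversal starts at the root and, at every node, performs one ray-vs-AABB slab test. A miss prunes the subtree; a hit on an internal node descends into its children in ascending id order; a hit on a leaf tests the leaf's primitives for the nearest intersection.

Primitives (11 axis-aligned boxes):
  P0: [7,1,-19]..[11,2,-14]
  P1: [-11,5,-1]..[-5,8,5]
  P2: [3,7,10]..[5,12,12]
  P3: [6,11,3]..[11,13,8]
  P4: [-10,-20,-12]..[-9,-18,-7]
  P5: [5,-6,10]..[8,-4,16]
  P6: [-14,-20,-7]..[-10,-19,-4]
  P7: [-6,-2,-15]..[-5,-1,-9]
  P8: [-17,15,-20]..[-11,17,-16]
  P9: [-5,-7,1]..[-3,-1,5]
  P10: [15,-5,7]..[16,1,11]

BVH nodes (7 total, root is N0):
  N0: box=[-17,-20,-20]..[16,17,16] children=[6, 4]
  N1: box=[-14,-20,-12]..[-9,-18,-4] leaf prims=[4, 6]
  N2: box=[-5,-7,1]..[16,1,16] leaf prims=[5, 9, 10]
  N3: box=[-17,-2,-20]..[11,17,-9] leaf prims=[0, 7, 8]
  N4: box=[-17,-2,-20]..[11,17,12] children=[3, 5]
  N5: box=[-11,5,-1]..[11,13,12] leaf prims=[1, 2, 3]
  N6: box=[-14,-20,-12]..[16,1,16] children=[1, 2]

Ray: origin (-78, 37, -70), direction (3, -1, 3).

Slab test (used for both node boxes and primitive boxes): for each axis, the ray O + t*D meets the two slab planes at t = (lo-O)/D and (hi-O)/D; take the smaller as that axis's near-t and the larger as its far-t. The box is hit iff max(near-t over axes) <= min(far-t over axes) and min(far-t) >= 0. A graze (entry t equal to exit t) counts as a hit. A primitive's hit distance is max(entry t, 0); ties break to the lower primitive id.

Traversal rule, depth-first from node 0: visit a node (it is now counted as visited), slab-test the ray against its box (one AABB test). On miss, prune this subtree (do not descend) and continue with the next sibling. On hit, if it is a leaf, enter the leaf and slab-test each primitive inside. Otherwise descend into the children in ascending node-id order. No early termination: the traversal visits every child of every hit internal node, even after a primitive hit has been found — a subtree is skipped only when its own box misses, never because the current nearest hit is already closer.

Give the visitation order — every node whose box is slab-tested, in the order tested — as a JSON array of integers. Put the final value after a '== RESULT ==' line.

Traverse from the root:
N0 x:[61/3,94/3] y:[20,57] z:[50/3,86/3] -> hit [61/3,86/3], descend [4, 6]
  N4 x:[61/3,89/3] y:[20,39] z:[50/3,82/3] -> hit [61/3,82/3], descend [3, 5]
    N3 x:[61/3,89/3] y:[20,39] z:[50/3,61/3] -> hit [61/3,61/3] leaf, test {P0(miss), P7(miss), P8(miss)}
    N5 x:[67/3,89/3] y:[24,32] z:[23,82/3] -> hit [24,82/3] leaf, test {P1(miss), P2@t=27, P3(miss)}
  N6 x:[64/3,94/3] y:[36,57] z:[58/3,86/3] -> miss, prune

order=[0, 4, 3, 5, 6]  |boxes|=5  |leaves|=2  hit=P2

== RESULT ==
[0, 4, 3, 5, 6]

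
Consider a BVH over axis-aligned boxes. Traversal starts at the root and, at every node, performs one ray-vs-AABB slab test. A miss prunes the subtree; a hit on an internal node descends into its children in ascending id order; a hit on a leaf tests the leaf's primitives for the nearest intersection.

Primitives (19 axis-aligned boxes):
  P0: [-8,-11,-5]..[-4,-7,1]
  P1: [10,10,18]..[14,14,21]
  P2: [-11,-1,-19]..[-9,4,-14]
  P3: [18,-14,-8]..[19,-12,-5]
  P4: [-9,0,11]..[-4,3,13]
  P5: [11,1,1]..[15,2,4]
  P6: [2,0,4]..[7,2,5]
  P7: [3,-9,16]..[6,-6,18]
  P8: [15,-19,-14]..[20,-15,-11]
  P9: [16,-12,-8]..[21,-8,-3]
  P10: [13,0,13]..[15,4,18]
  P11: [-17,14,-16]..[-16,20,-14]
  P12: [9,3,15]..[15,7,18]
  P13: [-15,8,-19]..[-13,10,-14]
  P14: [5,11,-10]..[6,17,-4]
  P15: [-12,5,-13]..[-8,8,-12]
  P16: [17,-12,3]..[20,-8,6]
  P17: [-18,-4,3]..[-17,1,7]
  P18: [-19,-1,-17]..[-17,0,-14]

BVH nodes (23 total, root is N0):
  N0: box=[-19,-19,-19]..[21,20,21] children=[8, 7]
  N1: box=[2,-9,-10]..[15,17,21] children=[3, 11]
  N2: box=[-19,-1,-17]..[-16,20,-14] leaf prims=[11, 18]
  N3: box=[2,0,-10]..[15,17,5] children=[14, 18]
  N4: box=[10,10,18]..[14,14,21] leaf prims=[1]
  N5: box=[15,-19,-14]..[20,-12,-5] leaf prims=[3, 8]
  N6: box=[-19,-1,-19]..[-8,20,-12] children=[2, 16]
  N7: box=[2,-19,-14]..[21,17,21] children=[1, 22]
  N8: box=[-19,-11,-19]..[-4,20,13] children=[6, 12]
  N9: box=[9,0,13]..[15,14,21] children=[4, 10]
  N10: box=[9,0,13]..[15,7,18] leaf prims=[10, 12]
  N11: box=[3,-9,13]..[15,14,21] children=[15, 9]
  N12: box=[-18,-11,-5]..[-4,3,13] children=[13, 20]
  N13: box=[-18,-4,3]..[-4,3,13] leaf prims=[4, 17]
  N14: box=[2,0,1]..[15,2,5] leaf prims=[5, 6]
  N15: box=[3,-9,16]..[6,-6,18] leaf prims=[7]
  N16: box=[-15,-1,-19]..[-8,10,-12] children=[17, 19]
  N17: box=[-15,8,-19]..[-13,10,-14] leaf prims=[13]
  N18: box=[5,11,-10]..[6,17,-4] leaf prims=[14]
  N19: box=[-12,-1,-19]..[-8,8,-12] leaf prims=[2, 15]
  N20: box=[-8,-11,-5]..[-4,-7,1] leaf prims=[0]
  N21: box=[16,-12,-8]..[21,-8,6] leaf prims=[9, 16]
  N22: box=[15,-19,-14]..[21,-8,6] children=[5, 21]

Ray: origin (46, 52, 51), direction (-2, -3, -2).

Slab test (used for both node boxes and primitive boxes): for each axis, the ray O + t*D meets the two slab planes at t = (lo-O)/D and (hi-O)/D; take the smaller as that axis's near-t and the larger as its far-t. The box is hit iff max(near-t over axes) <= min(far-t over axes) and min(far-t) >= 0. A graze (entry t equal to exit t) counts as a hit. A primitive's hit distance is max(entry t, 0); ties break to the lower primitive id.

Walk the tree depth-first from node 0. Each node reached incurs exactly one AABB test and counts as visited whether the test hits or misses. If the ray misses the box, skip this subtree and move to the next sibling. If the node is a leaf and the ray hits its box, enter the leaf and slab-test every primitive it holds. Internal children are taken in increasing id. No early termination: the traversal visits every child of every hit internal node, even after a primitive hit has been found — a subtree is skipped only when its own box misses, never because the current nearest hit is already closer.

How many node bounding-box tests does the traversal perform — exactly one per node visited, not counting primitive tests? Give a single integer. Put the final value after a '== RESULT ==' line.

Walk:
N0 x:[25/2,65/2] y:[32/3,71/3] z:[15,35] -> hit [15,71/3], descend [7, 8]
  N7 x:[25/2,22] y:[35/3,71/3] z:[15,65/2] -> hit [15,22], descend [1, 22]
    N1 x:[31/2,22] y:[35/3,61/3] z:[15,61/2] -> hit [31/2,61/3], descend [3, 11]
      N3 x:[31/2,22] y:[35/3,52/3] z:[23,61/2] -> miss, prune
      N11 x:[31/2,43/2] y:[38/3,61/3] z:[15,19] -> hit [31/2,19], descend [9, 15]
        N9 x:[31/2,37/2] y:[38/3,52/3] z:[15,19] -> hit [31/2,52/3], descend [4, 10]
          N4 x:[16,18] y:[38/3,14] z:[15,33/2] -> miss, prune
          N10 x:[31/2,37/2] y:[15,52/3] z:[33/2,19] -> hit [33/2,52/3] leaf, test {P10@t=33/2, P12(miss)}
        N15 x:[20,43/2] y:[58/3,61/3] z:[33/2,35/2] -> miss, prune
    N22 x:[25/2,31/2] y:[20,71/3] z:[45/2,65/2] -> miss, prune
  N8 x:[25,65/2] y:[32/3,21] z:[19,35] -> miss, prune

order=[0, 7, 1, 3, 11, 9, 4, 10, 15, 22, 8]  |boxes|=11  |leaves|=1  hit=P10

== RESULT ==
11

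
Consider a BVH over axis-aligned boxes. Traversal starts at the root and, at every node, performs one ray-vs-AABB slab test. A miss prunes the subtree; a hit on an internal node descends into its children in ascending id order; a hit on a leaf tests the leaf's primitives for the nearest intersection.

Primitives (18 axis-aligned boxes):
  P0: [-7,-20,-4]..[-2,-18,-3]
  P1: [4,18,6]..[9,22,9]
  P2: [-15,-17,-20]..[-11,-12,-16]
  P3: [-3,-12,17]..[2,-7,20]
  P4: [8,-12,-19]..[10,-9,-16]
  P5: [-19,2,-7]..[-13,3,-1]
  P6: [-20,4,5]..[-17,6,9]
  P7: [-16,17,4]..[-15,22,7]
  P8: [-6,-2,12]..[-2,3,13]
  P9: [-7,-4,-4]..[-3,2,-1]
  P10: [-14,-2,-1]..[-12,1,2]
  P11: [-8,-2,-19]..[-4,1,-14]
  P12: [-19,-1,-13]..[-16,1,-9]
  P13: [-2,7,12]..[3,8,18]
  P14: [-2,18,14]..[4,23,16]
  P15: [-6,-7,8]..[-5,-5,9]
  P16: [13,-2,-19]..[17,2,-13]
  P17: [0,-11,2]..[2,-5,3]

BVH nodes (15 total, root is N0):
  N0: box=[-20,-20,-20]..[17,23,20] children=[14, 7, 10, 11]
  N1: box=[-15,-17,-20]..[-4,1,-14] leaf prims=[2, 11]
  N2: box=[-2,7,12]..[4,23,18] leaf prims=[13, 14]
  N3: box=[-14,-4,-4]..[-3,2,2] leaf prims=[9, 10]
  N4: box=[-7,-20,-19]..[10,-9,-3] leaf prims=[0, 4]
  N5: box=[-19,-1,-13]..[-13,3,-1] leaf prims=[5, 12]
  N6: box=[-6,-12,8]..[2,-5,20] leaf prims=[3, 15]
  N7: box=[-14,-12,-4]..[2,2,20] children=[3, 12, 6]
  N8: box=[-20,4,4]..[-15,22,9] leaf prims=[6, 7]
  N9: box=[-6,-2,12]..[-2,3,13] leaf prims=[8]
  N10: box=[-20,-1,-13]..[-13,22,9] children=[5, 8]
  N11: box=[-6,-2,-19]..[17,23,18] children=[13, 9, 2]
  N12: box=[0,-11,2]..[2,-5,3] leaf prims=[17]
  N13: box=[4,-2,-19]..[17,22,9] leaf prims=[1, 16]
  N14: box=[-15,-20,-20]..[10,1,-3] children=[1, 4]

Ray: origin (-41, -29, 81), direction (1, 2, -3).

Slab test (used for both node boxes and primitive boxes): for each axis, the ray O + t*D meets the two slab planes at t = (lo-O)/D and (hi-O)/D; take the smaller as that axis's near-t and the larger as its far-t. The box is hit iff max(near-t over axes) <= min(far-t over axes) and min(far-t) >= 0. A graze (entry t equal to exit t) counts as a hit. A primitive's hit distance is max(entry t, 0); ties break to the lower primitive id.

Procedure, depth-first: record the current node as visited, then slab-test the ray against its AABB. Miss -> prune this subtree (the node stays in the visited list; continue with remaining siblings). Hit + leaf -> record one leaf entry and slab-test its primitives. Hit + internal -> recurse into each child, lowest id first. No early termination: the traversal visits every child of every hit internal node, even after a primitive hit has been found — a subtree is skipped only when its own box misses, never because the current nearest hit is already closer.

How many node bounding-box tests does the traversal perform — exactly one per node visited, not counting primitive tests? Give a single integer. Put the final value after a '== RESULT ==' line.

Traverse from the root:
N0 x:[21,58] y:[9/2,26] z:[61/3,101/3] -> hit [21,26], descend [7, 10, 11, 14]
  N7 x:[27,43] y:[17/2,31/2] z:[61/3,85/3] -> miss, prune
  N10 x:[21,28] y:[14,51/2] z:[24,94/3] -> hit [24,51/2], descend [5, 8]
    N5 x:[22,28] y:[14,16] z:[82/3,94/3] -> miss, prune
    N8 x:[21,26] y:[33/2,51/2] z:[24,77/3] -> hit [24,51/2] leaf, test {P6(miss), P7@t=25}
  N11 x:[35,58] y:[27/2,26] z:[21,100/3] -> miss, prune
  N14 x:[26,51] y:[9/2,15] z:[28,101/3] -> miss, prune

order=[0, 7, 10, 5, 8, 11, 14]  |boxes|=7  |leaves|=1  hit=P7

== RESULT ==
7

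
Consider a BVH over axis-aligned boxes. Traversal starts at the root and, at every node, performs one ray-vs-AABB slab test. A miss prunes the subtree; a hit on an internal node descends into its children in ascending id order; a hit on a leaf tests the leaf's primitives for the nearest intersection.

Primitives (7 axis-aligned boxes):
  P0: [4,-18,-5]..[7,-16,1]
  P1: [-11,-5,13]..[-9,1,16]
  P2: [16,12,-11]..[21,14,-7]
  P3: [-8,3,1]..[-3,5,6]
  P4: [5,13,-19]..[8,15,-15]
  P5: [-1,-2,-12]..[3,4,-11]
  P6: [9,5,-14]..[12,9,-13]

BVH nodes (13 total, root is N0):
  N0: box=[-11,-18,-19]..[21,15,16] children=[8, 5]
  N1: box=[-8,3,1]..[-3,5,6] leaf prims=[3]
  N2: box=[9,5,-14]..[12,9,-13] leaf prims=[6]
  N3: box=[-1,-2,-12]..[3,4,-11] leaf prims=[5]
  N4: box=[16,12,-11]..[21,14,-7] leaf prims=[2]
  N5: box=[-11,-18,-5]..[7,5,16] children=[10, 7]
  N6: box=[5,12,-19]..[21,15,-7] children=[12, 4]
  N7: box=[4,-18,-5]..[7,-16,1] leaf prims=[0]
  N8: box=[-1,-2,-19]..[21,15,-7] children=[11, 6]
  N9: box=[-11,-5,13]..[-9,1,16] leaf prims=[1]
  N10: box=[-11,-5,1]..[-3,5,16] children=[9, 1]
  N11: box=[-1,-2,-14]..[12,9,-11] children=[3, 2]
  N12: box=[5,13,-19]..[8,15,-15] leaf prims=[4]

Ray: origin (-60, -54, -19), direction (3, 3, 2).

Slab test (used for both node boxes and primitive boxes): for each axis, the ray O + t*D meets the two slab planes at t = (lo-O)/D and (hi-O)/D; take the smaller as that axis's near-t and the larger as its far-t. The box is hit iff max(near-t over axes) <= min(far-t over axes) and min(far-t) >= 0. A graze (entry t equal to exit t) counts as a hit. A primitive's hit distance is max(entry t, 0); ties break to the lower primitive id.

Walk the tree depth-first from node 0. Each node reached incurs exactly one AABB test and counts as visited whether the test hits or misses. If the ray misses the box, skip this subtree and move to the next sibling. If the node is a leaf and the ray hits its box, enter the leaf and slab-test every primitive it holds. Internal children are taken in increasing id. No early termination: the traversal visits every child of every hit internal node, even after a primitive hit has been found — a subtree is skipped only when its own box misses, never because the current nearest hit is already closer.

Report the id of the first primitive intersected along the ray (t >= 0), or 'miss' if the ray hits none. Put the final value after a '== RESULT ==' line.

Trace the traversal:
N0 x:[49/3,27] y:[12,23] z:[0,35/2] -> hit [49/3,35/2], descend [5, 8]
  N5 x:[49/3,67/3] y:[12,59/3] z:[7,35/2] -> hit [49/3,35/2], descend [7, 10]
    N7 x:[64/3,67/3] y:[12,38/3] z:[7,10] -> miss, prune
    N10 x:[49/3,19] y:[49/3,59/3] z:[10,35/2] -> hit [49/3,35/2], descend [1, 9]
      N1 x:[52/3,19] y:[19,59/3] z:[10,25/2] -> miss, prune
      N9 x:[49/3,17] y:[49/3,55/3] z:[16,35/2] -> hit [49/3,17] leaf, test {P1@t=49/3}
  N8 x:[59/3,27] y:[52/3,23] z:[0,6] -> miss, prune

7 AABB tests over nodes [0, 5, 7, 10, 1, 9, 8]; 1 leaf entered; closest P1.

== RESULT ==
1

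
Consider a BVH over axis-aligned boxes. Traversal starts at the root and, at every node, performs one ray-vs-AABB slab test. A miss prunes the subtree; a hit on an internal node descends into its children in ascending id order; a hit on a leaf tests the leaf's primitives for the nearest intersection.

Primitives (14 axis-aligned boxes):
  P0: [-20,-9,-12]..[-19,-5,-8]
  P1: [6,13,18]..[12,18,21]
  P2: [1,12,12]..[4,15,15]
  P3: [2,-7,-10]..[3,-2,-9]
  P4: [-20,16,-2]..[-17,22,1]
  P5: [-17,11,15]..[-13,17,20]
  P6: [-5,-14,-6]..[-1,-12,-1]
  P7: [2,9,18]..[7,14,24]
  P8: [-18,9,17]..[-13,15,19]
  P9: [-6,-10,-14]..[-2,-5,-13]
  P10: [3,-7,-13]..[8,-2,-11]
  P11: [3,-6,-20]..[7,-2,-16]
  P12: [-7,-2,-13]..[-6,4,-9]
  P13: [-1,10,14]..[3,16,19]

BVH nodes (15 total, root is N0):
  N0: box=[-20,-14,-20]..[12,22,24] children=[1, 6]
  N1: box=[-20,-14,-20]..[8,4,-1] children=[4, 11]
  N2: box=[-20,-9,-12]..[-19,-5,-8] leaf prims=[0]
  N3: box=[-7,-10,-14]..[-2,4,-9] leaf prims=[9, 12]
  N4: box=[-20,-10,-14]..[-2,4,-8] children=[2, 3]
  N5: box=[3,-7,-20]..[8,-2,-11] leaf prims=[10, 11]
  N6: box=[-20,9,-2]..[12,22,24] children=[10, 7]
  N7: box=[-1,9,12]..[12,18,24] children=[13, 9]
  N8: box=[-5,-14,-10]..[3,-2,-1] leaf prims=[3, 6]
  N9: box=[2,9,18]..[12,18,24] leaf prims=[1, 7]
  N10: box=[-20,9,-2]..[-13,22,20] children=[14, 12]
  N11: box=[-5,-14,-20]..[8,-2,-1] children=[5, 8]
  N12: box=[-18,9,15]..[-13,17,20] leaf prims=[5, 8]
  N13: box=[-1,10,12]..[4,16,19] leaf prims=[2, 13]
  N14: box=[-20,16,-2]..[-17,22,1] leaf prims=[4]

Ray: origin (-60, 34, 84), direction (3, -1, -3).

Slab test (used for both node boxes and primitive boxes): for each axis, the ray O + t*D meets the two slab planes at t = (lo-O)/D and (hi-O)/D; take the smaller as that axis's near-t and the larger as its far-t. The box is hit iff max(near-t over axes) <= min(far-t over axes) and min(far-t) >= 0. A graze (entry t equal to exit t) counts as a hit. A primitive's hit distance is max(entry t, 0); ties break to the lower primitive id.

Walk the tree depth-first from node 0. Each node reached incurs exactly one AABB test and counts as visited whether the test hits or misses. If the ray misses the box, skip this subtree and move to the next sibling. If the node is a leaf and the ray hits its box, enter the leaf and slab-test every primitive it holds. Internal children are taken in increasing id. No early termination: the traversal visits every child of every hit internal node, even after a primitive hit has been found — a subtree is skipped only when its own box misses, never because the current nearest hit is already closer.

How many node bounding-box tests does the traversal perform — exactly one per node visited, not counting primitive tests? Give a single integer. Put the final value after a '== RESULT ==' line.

Walk:
N0 x:[40/3,24] y:[12,48] z:[20,104/3] -> hit [20,24], descend [1, 6]
  N1 x:[40/3,68/3] y:[30,48] z:[85/3,104/3] -> miss, prune
  N6 x:[40/3,24] y:[12,25] z:[20,86/3] -> hit [20,24], descend [7, 10]
    N7 x:[59/3,24] y:[16,25] z:[20,24] -> hit [20,24], descend [9, 13]
      N9 x:[62/3,24] y:[16,25] z:[20,22] -> hit [62/3,22] leaf, test {P1(miss), P7@t=62/3}
      N13 x:[59/3,64/3] y:[18,24] z:[65/3,24] -> miss, prune
    N10 x:[40/3,47/3] y:[12,25] z:[64/3,86/3] -> miss, prune

Visited [0, 1, 6, 7, 9, 13, 10]. Tests: 7 box, 1 leaf. Nearest: P7.

== RESULT ==
7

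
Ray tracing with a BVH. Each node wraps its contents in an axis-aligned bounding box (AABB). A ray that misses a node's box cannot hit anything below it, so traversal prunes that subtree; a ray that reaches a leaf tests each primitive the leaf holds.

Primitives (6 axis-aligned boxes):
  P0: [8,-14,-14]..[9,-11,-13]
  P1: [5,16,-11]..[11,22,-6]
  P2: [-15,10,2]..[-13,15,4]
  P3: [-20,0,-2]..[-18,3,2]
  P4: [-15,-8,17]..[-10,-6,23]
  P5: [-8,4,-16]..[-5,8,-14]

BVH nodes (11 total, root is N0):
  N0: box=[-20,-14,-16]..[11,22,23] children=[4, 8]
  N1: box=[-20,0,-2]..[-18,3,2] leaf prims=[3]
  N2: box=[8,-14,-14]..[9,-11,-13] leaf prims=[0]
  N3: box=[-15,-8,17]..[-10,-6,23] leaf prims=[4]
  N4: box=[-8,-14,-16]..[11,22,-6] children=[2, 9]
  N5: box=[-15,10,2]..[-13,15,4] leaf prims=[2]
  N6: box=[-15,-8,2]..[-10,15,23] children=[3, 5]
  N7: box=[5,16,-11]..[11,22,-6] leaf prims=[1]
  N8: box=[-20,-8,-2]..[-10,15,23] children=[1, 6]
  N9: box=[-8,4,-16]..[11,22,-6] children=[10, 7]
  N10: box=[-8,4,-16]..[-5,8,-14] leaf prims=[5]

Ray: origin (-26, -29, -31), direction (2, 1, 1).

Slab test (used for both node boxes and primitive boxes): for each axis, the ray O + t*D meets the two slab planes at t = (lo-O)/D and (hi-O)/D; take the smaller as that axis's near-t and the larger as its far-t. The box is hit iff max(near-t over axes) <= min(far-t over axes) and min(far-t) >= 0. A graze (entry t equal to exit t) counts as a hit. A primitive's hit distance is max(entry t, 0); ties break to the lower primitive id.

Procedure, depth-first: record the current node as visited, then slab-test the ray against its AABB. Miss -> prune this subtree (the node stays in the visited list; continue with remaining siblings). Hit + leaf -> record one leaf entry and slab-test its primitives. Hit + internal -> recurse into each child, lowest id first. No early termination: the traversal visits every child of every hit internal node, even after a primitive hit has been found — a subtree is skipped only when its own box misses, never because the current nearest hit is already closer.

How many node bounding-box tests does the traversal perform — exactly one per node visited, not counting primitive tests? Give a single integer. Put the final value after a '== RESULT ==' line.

Trace the traversal:
N0 x:[3,37/2] y:[15,51] z:[15,54] -> hit [15,37/2], descend [4, 8]
  N4 x:[9,37/2] y:[15,51] z:[15,25] -> hit [15,37/2], descend [2, 9]
    N2 x:[17,35/2] y:[15,18] z:[17,18] -> hit [17,35/2] leaf, test {P0@t=17}
    N9 x:[9,37/2] y:[33,51] z:[15,25] -> miss, prune
  N8 x:[3,8] y:[21,44] z:[29,54] -> miss, prune

Visited [0, 4, 2, 9, 8]. Tests: 5 box, 1 leaf. Nearest: P0.

== RESULT ==
5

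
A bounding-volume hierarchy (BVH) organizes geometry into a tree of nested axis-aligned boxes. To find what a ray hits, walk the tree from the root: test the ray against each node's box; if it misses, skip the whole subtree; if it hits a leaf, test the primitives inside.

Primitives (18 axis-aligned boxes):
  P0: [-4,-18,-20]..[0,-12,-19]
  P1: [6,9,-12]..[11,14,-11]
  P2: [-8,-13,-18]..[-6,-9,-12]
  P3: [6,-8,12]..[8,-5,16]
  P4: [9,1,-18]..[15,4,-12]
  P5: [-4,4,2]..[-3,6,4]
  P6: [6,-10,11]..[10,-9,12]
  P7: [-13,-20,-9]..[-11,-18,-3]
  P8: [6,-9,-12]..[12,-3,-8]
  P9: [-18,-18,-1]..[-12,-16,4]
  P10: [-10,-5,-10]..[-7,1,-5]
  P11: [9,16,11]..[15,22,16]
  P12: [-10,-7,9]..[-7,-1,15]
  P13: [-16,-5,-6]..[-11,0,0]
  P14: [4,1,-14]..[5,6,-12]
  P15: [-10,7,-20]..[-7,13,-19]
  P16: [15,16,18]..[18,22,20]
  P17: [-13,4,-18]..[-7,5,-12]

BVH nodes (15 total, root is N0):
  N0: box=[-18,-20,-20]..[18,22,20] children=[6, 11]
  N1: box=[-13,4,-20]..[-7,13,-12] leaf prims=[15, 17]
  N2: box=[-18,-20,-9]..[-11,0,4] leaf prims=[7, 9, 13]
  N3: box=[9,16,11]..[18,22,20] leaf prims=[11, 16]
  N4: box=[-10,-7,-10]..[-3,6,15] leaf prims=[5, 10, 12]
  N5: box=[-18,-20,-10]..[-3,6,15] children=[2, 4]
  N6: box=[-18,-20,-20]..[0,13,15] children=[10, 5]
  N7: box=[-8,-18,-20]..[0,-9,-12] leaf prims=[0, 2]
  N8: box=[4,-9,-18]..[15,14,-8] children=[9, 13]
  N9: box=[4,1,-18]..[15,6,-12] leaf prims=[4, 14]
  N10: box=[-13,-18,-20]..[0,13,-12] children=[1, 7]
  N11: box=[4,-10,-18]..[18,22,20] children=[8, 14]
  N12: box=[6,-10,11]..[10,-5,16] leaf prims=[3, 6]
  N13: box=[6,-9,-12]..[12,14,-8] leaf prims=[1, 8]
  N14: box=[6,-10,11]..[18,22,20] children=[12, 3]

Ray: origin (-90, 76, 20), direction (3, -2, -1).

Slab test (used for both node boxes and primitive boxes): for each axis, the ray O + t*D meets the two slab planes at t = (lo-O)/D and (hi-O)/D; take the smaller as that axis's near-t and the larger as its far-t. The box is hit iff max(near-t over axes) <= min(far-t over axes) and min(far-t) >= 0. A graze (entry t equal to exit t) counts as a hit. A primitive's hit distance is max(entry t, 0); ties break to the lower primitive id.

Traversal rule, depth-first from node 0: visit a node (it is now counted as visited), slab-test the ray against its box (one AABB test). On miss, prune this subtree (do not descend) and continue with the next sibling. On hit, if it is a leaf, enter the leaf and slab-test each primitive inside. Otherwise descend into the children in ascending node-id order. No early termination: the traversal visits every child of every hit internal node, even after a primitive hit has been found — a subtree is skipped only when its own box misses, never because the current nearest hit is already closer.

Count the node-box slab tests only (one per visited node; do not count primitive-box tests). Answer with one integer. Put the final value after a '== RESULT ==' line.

Traverse from the root:
N0 x:[24,36] y:[27,48] z:[0,40] -> hit [27,36], descend [6, 11]
  N6 x:[24,30] y:[63/2,48] z:[5,40] -> miss, prune
  N11 x:[94/3,36] y:[27,43] z:[0,38] -> hit [94/3,36], descend [8, 14]
    N8 x:[94/3,35] y:[31,85/2] z:[28,38] -> hit [94/3,35], descend [9, 13]
      N9 x:[94/3,35] y:[35,75/2] z:[32,38] -> hit [35,35] leaf, test {P4(miss), P14(miss)}
      N13 x:[32,34] y:[31,85/2] z:[28,32] -> hit [32,32] leaf, test {P1@t=32, P8(miss)}
    N14 x:[32,36] y:[27,43] z:[0,9] -> miss, prune

7 AABB tests over nodes [0, 6, 11, 8, 9, 13, 14]; 2 leaves entered; closest P1.

== RESULT ==
7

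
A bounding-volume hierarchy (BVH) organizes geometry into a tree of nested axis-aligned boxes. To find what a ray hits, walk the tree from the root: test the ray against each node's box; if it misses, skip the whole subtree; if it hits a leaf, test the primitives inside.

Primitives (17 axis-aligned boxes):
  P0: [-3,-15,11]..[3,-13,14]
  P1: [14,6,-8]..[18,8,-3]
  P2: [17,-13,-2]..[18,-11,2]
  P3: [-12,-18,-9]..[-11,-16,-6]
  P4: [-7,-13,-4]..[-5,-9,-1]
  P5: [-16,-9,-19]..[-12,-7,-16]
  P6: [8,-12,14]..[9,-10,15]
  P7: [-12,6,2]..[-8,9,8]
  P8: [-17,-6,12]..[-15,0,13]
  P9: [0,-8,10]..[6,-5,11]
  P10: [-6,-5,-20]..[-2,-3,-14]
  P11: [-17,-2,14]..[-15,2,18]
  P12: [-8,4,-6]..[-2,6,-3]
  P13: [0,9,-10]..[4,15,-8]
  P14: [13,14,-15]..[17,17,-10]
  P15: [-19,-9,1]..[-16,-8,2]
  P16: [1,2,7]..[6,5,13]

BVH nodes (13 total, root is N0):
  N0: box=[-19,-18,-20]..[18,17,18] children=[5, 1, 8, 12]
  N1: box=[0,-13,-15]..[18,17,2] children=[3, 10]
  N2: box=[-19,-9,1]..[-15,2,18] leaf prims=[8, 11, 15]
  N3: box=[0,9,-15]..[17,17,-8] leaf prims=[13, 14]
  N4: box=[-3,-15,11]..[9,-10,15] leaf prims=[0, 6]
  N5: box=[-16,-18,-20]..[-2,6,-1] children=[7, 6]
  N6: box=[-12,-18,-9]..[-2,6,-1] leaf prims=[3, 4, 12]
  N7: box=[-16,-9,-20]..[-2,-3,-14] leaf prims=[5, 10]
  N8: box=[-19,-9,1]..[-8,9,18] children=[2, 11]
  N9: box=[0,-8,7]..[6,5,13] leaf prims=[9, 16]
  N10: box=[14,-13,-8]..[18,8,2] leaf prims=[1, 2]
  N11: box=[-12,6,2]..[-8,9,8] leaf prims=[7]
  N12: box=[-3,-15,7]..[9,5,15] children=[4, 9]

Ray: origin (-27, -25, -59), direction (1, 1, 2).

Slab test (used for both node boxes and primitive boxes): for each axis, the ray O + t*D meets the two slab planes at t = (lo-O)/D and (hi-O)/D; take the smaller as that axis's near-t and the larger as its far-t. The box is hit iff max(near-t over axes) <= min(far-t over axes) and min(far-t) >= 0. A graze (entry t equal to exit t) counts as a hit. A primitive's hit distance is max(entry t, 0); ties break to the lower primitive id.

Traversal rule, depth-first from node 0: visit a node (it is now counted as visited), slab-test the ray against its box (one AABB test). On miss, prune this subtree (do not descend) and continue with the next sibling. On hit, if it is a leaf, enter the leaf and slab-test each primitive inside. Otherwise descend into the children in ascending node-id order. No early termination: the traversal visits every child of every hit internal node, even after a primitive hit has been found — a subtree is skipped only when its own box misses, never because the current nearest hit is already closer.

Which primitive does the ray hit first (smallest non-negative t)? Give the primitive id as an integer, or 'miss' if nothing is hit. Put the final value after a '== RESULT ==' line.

Trace the traversal:
N0 x:[8,45] y:[7,42] z:[39/2,77/2] -> hit [39/2,77/2], descend [1, 5, 8, 12]
  N1 x:[27,45] y:[12,42] z:[22,61/2] -> hit [27,61/2], descend [3, 10]
    N3 x:[27,44] y:[34,42] z:[22,51/2] -> miss, prune
    N10 x:[41,45] y:[12,33] z:[51/2,61/2] -> miss, prune
  N5 x:[11,25] y:[7,31] z:[39/2,29] -> hit [39/2,25], descend [6, 7]
    N6 x:[15,25] y:[7,31] z:[25,29] -> hit [25,25] leaf, test {P3(miss), P4(miss), P12(miss)}
    N7 x:[11,25] y:[16,22] z:[39/2,45/2] -> hit [39/2,22] leaf, test {P5(miss), P10@t=21}
  N8 x:[8,19] y:[16,34] z:[30,77/2] -> miss, prune
  N12 x:[24,36] y:[10,30] z:[33,37] -> miss, prune

Visited [0, 1, 3, 10, 5, 6, 7, 8, 12]. Tests: 9 box, 2 leaf. Nearest: P10.

== RESULT ==
10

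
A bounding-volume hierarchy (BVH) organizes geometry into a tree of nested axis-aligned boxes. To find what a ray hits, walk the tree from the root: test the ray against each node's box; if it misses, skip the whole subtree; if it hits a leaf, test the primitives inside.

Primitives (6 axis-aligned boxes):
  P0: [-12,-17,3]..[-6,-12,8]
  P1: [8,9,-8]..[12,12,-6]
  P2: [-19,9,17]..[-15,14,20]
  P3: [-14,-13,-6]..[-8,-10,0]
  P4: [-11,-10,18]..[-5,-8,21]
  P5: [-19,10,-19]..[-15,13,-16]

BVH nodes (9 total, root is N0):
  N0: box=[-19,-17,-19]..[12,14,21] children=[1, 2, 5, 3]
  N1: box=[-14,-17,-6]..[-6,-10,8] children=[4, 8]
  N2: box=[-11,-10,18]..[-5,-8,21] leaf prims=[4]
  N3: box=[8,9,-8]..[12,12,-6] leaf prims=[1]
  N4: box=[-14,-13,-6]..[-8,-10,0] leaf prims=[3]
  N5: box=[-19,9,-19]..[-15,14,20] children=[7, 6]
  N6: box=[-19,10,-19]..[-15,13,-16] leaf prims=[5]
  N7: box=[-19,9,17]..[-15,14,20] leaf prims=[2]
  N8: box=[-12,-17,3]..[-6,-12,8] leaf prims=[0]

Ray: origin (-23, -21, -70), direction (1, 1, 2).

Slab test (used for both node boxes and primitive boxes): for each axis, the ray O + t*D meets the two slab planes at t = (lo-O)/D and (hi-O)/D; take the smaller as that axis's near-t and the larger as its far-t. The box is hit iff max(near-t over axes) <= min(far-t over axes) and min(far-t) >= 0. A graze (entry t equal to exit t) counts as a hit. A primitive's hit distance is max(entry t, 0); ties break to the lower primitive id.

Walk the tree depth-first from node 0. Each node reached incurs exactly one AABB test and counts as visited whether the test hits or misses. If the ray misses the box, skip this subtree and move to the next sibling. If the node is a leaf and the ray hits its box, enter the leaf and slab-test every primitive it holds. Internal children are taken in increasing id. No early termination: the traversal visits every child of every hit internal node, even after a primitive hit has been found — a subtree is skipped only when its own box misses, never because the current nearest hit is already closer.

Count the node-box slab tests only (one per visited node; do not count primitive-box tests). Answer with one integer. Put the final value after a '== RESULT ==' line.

Traverse from the root:
N0 x:[4,35] y:[4,35] z:[51/2,91/2] -> hit [51/2,35], descend [1, 2, 3, 5]
  N1 x:[9,17] y:[4,11] z:[32,39] -> miss, prune
  N2 x:[12,18] y:[11,13] z:[44,91/2] -> miss, prune
  N3 x:[31,35] y:[30,33] z:[31,32] -> hit [31,32] leaf, test {P1@t=31}
  N5 x:[4,8] y:[30,35] z:[51/2,45] -> miss, prune

Summary -> nodes [0, 1, 2, 3, 5]; box-tests=5; leaf-entries=1; first=P1

== RESULT ==
5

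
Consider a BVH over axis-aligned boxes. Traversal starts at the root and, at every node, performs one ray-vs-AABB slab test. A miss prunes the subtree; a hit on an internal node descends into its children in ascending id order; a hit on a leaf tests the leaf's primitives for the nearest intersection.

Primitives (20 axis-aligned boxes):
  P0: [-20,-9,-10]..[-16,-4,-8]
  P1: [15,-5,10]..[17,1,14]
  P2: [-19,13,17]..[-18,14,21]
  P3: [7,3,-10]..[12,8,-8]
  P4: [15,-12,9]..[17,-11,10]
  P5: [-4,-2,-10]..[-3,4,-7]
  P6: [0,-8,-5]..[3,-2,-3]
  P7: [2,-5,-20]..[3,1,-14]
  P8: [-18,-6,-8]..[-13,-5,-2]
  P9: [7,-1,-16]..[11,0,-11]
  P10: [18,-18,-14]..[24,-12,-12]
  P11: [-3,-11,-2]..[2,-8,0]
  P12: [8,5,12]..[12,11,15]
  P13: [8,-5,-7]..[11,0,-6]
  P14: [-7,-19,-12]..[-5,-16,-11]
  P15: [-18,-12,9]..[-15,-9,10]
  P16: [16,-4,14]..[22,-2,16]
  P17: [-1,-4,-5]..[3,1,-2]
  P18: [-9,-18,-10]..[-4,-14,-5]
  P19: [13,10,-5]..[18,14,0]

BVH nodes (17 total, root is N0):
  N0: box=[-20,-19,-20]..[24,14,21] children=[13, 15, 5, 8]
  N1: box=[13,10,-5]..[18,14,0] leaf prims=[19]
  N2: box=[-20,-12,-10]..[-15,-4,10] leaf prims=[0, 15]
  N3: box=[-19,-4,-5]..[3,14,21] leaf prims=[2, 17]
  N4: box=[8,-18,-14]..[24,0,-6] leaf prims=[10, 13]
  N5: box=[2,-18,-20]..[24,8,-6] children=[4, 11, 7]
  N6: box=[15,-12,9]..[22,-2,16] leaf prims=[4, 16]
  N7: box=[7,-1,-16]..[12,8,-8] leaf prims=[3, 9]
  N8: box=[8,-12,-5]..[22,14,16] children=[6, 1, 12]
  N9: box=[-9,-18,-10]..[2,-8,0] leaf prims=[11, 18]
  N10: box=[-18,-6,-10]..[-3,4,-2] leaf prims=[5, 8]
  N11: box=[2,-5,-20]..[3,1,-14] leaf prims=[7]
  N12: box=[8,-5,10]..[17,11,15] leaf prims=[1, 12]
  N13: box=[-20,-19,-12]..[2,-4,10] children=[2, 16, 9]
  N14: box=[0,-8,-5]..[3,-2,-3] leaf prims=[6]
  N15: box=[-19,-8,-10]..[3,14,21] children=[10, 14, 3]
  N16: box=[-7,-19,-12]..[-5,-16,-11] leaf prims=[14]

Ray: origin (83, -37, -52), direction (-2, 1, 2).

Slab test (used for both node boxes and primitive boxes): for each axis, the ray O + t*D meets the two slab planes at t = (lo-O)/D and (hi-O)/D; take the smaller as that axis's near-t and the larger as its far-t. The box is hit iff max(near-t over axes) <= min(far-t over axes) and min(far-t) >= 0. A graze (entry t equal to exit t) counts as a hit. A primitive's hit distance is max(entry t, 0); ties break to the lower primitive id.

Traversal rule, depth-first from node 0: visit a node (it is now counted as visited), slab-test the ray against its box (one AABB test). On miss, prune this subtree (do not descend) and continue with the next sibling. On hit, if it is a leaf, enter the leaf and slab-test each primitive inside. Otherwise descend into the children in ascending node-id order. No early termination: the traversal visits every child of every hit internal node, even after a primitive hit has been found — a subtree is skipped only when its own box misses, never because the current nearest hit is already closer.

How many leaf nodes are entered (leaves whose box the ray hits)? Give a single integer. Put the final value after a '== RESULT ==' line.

Traverse from the root:
N0 x:[59/2,103/2] y:[18,51] z:[16,73/2] -> hit [59/2,73/2], descend [5, 8, 13, 15]
  N5 x:[59/2,81/2] y:[19,45] z:[16,23] -> miss, prune
  N8 x:[61/2,75/2] y:[25,51] z:[47/2,34] -> hit [61/2,34], descend [1, 6, 12]
    N1 x:[65/2,35] y:[47,51] z:[47/2,26] -> miss, prune
    N6 x:[61/2,34] y:[25,35] z:[61/2,34] -> hit [61/2,34] leaf, test {P4(miss), P16@t=33}
    N12 x:[33,75/2] y:[32,48] z:[31,67/2] -> hit [33,67/2] leaf, test {P1@t=33, P12(miss)}
  N13 x:[81/2,103/2] y:[18,33] z:[20,31] -> miss, prune
  N15 x:[40,51] y:[29,51] z:[21,73/2] -> miss, prune

Visited [0, 5, 8, 1, 6, 12, 13, 15]. Tests: 8 box, 2 leaf. Nearest: P1.

== RESULT ==
2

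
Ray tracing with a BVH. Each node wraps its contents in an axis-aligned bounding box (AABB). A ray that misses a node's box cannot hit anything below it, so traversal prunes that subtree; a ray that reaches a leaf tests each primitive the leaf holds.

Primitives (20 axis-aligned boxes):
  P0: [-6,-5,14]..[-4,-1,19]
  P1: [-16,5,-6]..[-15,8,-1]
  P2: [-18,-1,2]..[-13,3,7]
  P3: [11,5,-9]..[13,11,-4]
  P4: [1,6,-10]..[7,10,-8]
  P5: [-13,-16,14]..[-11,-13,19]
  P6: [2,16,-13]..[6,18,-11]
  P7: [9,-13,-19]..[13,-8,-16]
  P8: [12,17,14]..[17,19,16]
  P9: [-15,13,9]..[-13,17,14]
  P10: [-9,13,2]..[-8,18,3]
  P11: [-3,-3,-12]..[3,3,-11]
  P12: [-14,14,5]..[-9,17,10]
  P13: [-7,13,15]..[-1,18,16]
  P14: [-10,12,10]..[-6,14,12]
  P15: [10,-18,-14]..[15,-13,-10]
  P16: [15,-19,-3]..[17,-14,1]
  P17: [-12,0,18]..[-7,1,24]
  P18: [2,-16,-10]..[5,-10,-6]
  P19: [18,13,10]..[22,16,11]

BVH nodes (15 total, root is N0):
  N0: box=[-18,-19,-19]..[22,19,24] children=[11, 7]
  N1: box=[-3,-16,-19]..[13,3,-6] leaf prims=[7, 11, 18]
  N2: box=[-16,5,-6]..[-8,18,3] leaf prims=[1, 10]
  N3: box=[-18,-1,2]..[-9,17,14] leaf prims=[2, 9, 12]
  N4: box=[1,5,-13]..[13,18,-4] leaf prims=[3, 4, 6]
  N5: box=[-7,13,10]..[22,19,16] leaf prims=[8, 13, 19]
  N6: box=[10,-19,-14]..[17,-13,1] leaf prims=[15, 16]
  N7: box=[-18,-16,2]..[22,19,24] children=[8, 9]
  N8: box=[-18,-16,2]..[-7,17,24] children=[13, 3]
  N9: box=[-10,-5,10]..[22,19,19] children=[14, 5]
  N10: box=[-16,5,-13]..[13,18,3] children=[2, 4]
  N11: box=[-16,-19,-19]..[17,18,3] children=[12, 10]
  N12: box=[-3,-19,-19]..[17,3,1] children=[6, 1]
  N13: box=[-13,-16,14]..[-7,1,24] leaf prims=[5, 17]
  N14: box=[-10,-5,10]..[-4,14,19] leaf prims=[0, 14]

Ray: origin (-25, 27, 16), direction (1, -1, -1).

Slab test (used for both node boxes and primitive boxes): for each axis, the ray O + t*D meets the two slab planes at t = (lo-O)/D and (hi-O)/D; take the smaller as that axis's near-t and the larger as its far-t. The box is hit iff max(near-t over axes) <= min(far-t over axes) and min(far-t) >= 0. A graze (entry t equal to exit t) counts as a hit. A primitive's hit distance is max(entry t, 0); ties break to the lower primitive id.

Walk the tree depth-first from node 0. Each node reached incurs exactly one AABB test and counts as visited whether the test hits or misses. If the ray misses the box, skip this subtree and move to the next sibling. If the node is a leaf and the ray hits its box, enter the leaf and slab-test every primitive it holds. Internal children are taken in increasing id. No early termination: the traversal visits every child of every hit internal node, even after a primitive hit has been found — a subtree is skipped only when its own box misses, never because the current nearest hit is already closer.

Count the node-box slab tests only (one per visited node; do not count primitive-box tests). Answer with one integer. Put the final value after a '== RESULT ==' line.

Walk:
N0 x:[7,47] y:[8,46] z:[-8,35] -> hit [8,35], descend [7, 11]
  N7 x:[7,47] y:[8,43] z:[-8,14] -> hit [8,14], descend [8, 9]
    N8 x:[7,18] y:[10,43] z:[-8,14] -> hit [10,14], descend [3, 13]
      N3 x:[7,16] y:[10,28] z:[2,14] -> hit [10,14] leaf, test {P2(miss), P9(miss), P12@t=11}
      N13 x:[12,18] y:[26,43] z:[-8,2] -> miss, prune
    N9 x:[15,47] y:[8,32] z:[-3,6] -> miss, prune
  N11 x:[9,42] y:[9,46] z:[13,35] -> hit [13,35], descend [10, 12]
    N10 x:[9,38] y:[9,22] z:[13,29] -> hit [13,22], descend [2, 4]
      N2 x:[9,17] y:[9,22] z:[13,22] -> hit [13,17] leaf, test {P1(miss), P10(miss)}
      N4 x:[26,38] y:[9,22] z:[20,29] -> miss, prune
    N12 x:[22,42] y:[24,46] z:[15,35] -> hit [24,35], descend [1, 6]
      N1 x:[22,38] y:[24,43] z:[22,35] -> hit [24,35] leaf, test {P7@t=35, P11@t=27, P18(miss)}
      N6 x:[35,42] y:[40,46] z:[15,30] -> miss, prune

Summary -> nodes [0, 7, 8, 3, 13, 9, 11, 10, 2, 4, 12, 1, 6]; box-tests=13; leaf-entries=3; first=P12

== RESULT ==
13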